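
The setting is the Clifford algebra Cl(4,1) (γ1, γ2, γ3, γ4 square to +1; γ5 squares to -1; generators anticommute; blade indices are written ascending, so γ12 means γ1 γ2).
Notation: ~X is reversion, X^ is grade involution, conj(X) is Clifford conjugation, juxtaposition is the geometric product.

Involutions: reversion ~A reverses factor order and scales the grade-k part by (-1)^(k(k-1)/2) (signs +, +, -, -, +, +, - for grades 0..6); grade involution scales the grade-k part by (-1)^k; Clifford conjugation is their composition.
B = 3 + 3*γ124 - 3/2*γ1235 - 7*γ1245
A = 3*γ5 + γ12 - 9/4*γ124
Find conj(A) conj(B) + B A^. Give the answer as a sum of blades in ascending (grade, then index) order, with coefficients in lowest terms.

first term: 27/4 + 3*γ4 - 99/4*γ5 - 3*γ12 - 3/2*γ35 - 7*γ45 + 9/2*γ123 + 57/4*γ124 + 27/8*γ345 + 9*γ1245
second term: -27/4 - 3*γ4 - 99/4*γ5 + 3*γ12 + 3/2*γ35 + 7*γ45 - 9/2*γ123 - 57/4*γ124 - 27/8*γ345 - 9*γ1245
Answer: -99/2*γ5


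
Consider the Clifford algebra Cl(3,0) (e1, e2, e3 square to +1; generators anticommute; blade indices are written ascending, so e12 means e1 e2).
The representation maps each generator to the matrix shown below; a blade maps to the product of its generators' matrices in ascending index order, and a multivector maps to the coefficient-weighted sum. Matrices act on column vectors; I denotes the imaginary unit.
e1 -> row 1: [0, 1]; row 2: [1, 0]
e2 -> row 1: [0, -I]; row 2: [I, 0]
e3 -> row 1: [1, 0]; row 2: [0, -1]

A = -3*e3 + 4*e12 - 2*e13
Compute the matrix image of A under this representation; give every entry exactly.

Bivector images (products of the table entries): rho(e12) = rho(e1)rho(e2) = row 1: [I, 0]; row 2: [0, -I]; rho(e13) = rho(e1)rho(e3) = row 1: [0, -1]; row 2: [1, 0].
M = (-3)*rho(e3) + (4)*rho(e12) + (-2)*rho(e13), summed entrywise:
Answer: row 1: [-3 + 4*I, 2]; row 2: [-2, 3 - 4*I]


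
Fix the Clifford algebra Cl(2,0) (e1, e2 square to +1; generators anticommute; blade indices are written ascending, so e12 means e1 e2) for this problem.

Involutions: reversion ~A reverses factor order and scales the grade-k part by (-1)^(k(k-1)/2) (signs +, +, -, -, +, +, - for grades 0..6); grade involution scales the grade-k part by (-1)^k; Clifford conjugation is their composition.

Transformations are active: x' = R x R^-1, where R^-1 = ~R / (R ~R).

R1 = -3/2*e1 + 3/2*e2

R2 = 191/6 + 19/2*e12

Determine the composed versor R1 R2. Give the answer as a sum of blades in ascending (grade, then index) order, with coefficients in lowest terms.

Distribute over the terms of R1 (each basis-blade product reordered to ascending indices, repeated generators contracted through their squares):
(-3/2*e1) R2 = -191/4*e1 - 57/4*e2
(3/2*e2) R2 = -57/4*e1 + 191/4*e2
Summing the partial products and collecting blades:
Answer: -62*e1 + 67/2*e2


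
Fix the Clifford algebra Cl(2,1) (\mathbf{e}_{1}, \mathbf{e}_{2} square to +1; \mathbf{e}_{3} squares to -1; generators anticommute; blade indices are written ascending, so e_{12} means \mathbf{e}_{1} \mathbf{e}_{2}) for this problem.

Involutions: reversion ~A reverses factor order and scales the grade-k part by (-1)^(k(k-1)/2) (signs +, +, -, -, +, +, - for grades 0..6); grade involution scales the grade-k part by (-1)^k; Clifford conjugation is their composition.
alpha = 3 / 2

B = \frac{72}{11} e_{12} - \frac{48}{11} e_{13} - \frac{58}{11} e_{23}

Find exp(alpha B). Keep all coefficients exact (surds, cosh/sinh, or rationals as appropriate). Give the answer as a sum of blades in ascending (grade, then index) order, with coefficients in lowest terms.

B^2 term by term: the squares give (\frac{72}{11})^2*(e_{12})^2 + (-\frac{48}{11})^2*(e_{13})^2 + (-\frac{58}{11})^2*(e_{23})^2 = \frac{5184}{121}*(-1) + \frac{2304}{121}*(+1) + \frac{3364}{121}*(+1) = 4 (each basis 2-blade squares to minus the product of its generators' squares); cross terms between blades sharing an index anticommute and cancel. So B^2 = 4.
B^2 = 4 — the positive square puts this in the hyperbolic regime; l = 2, alpha*l = 3, so exp(alpha B) = cosh(3) + (sinh(3)/2)*B = \cosh{\left(3 \right)} + (\frac{\sinh{\left(3 \right)}}{2})*B.
Answer: \cosh{\left(3 \right)} + \frac{36 \sinh{\left(3 \right)}}{11} e_{12} - \frac{24 \sinh{\left(3 \right)}}{11} e_{13} - \frac{29 \sinh{\left(3 \right)}}{11} e_{23}


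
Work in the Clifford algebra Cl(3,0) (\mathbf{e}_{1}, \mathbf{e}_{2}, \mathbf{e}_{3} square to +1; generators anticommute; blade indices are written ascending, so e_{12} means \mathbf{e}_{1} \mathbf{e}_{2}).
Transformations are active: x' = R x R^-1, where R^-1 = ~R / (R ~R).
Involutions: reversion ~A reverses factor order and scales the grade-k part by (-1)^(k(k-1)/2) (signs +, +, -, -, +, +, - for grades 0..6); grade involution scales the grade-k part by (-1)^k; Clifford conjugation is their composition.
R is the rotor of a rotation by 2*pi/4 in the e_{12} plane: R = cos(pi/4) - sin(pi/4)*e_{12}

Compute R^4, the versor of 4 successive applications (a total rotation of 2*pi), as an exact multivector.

Rotor phase runs at HALF the rotation angle; powers of one rotor simply add phase, so after 4 steps in e_{12} the phase is 4*pi/4 = \pi and R^4 = cos(\pi) - sin(\pi)*e_{12}.
cos(\pi) = -1 and sin(\pi) = 0, so R^4 = -1. The total rotation 2*pi is 1 full turn, so every vector returns to itself, yet the rotor is -1, on the OTHER sheet of the double cover (an odd number of 2*pi turns).
Answer: -1


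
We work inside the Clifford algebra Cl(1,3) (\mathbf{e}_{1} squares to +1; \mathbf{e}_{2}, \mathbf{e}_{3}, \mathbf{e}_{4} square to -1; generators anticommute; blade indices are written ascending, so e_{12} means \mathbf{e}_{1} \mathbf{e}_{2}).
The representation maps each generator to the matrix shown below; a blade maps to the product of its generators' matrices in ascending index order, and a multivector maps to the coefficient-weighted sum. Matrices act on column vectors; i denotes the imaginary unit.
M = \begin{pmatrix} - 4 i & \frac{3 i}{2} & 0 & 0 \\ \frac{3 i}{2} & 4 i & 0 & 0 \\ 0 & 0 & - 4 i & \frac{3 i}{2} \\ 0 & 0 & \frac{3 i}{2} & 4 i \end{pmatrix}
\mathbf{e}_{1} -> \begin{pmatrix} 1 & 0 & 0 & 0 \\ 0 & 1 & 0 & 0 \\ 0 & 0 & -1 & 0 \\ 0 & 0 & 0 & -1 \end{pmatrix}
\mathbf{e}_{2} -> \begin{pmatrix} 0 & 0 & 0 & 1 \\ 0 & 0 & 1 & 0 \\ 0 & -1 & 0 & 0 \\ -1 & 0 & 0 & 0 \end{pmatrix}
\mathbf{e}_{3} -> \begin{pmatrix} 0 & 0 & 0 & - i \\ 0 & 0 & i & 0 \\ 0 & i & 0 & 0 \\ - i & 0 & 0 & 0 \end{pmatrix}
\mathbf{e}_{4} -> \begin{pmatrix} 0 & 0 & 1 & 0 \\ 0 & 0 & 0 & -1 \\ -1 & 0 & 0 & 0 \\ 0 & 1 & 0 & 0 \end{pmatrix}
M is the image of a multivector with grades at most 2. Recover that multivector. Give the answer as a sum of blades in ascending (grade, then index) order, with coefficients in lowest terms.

Method: the blade images are trace-orthogonal — tr(rho(e_A) rho(e_B)^-1) = 4 if A = B and 0 otherwise — and rho(e_A)^-1 = (e_A)^2 * rho(e_A) with (e_A)^2 = +1 or -1, so the coefficient of e_A in the preimage is (e_A)^2 * tr(M rho(e_A))/4.
Nonzero projections over blades of grade <= 2: e_{23}: (e_{23})^2 = -1, tr(M rho(e_{23})) = -16, coefficient 4; e_{34}: (e_{34})^2 = -1, tr(M rho(e_{34})) = 6, coefficient -\frac{3}{2}. Every other blade of grade <= 2 projects to 0.
Answer: 4 e_{23} - \frac{3}{2} e_{34}


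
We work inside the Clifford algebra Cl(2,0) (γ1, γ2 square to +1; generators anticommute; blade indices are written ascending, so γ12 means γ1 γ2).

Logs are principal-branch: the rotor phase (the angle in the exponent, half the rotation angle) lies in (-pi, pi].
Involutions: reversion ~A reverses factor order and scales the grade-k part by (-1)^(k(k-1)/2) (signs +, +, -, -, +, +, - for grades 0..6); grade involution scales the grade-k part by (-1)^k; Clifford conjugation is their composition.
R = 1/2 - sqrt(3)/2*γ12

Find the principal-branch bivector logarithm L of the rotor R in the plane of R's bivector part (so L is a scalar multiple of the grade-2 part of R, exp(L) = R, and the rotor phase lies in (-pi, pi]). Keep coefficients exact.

The scalar part of R is 1/2, which pins the rotor phase on the principal branch; dividing the bivector part by the sine of that phase recovers the unit plane, and L is the phase times that plane.
Concretely: cos(phase) = 1/2 gives phase = ±pi/3, and since phase/sin(phase) is even the sign is immaterial: L = (phase/sin(phase)) * <R>_2 = (2*sqrt(3)*pi/9) * <R>_2.
Answer: -pi/3*γ12


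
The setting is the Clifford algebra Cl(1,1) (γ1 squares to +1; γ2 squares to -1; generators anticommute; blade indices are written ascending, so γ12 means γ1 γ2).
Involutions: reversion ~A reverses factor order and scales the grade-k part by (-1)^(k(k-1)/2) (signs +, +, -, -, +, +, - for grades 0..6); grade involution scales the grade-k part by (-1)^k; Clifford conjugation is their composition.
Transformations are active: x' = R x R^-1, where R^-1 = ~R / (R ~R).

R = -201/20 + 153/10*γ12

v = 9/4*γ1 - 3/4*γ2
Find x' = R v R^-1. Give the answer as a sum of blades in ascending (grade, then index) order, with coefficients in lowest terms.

~R = -201/20 - 153/10*γ12, and R ~R = -10647/80, so R^-1 = ~R / (-10647/80).
R v = -891/80*γ1 - 2151/80*γ2
Answer: -93033/23660*γ1 - 78333/23660*γ2


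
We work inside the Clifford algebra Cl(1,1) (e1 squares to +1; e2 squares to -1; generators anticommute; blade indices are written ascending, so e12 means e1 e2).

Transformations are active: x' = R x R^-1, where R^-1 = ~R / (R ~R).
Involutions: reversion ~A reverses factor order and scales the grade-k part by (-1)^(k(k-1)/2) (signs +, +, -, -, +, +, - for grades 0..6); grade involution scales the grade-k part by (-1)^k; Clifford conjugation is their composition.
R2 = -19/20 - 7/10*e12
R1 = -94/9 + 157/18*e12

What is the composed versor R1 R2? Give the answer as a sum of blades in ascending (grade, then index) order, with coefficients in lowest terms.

Distribute over the terms of R1 (each basis-blade product reordered to ascending indices, repeated generators contracted through their squares):
(-94/9) R2 = 893/90 + 329/45*e12
(157/18*e12) R2 = -1099/180 - 2983/360*e12
Summing the partial products and collecting blades:
Answer: 229/60 - 39/40*e12


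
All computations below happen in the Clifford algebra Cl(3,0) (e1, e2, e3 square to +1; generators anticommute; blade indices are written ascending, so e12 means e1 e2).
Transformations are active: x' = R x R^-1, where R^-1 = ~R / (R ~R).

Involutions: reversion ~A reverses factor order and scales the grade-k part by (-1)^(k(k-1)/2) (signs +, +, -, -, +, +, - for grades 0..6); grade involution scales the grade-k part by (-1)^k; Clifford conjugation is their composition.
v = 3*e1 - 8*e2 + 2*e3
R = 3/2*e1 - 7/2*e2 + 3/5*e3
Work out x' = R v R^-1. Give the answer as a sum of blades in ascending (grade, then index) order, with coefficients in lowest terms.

~R = 3/2*e1 - 7/2*e2 + 3/5*e3, and R ~R = 743/50, so R^-1 = ~R / (743/50).
R v = 337/10 - 3/2*e12 + 6/5*e13 - 11/5*e23
Answer: 2826/743*e1 - 5851/743*e2 + 536/743*e3


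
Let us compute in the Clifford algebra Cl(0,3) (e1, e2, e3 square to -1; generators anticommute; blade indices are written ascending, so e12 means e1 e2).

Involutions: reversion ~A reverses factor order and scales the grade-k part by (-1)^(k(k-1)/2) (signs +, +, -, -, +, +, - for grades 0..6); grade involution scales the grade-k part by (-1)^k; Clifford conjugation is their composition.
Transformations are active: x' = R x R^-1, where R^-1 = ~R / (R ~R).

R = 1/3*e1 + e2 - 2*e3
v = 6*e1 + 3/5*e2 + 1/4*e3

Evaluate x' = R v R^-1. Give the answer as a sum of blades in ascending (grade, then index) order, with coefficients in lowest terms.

~R = 1/3*e1 + e2 - 2*e3, and R ~R = -46/9, so R^-1 = ~R / (-46/9).
R v = -21/10 - 29/5*e12 + 145/12*e13 + 29/20*e23
Answer: -1317/230*e1 + 51/230*e2 - 871/460*e3


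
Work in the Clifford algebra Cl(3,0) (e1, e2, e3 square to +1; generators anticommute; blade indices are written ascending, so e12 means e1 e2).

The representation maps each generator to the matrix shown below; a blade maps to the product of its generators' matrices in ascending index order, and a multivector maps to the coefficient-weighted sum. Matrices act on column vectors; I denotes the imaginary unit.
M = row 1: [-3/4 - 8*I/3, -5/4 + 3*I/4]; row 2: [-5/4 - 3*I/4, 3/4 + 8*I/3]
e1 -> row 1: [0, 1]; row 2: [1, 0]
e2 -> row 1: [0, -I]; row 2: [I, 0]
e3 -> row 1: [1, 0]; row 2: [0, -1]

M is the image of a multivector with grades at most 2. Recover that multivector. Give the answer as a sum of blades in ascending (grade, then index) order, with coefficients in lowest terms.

Method: 1, rho(e1), rho(e2), rho(e3) form a trace-orthogonal basis of the 2x2 complex matrices (tr(X Y) = 2 if X = Y, else 0), so M = m0*1 + m1*rho(e1) + m2*rho(e2) + m3*rho(e3) with m0 = tr(M)/2 = 0, m1 = tr(M rho(e1))/2 = -5/4, m2 = tr(M rho(e2))/2 = -3/4, m3 = tr(M rho(e3))/2 = -3/4 - 8*I/3.
Multiplying table entries, the bivector images are rho(e12) = I*rho(e3), rho(e13) = -I*rho(e2), rho(e23) = I*rho(e1); with real blade coefficients the real parts of m0..m3 are the coefficients of 1, e1, e2, e3 and the imaginary parts give the bivectors (e23: Im m1, e13: -Im m2, e12: Im m3).
Answer: -5/4*e1 - 3/4*e2 - 3/4*e3 - 8/3*e12


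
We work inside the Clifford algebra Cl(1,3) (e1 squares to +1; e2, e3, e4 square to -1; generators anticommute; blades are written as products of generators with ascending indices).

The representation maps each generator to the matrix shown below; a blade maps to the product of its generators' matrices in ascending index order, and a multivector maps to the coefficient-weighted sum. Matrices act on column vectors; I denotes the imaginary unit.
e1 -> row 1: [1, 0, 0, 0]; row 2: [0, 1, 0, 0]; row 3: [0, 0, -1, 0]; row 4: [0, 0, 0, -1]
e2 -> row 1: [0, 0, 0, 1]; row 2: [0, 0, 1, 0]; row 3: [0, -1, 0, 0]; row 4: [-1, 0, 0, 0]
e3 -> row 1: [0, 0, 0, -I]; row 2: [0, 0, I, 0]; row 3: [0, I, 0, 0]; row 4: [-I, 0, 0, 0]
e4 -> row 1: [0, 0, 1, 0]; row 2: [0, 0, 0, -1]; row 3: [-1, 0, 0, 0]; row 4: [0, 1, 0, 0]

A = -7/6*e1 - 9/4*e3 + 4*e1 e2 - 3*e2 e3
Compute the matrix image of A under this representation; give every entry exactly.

Bivector images (products of the table entries): rho(e1 e2) = rho(e1)rho(e2) = row 1: [0, 0, 0, 1]; row 2: [0, 0, 1, 0]; row 3: [0, 1, 0, 0]; row 4: [1, 0, 0, 0]; rho(e2 e3) = rho(e2)rho(e3) = row 1: [-I, 0, 0, 0]; row 2: [0, I, 0, 0]; row 3: [0, 0, -I, 0]; row 4: [0, 0, 0, I].
M = (-7/6)*rho(e1) + (-9/4)*rho(e3) + (4)*rho(e1 e2) + (-3)*rho(e2 e3), summed entrywise:
Answer: row 1: [-7/6 + 3*I, 0, 0, 4 + 9*I/4]; row 2: [0, -7/6 - 3*I, 4 - 9*I/4, 0]; row 3: [0, 4 - 9*I/4, 7/6 + 3*I, 0]; row 4: [4 + 9*I/4, 0, 0, 7/6 - 3*I]


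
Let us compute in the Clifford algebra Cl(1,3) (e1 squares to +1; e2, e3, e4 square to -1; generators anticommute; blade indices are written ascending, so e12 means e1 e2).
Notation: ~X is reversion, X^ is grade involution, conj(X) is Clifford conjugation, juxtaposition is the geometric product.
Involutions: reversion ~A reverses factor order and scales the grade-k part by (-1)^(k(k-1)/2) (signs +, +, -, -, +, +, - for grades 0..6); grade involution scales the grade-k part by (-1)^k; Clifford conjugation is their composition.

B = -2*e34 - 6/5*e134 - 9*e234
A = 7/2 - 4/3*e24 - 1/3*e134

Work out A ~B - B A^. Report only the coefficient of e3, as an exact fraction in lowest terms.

first term: 2/5 + 2/3*e1 - 12*e3 + 3*e12 - 8/3*e23 + 7*e34 - 8/5*e123 + 21/5*e134 + 63/2*e234
second term: 2/5 + 2/3*e1 + 12*e3 - 3*e12 - 8/3*e23 - 7*e34 - 8/5*e123 - 21/5*e134 - 63/2*e234
Answer: -24


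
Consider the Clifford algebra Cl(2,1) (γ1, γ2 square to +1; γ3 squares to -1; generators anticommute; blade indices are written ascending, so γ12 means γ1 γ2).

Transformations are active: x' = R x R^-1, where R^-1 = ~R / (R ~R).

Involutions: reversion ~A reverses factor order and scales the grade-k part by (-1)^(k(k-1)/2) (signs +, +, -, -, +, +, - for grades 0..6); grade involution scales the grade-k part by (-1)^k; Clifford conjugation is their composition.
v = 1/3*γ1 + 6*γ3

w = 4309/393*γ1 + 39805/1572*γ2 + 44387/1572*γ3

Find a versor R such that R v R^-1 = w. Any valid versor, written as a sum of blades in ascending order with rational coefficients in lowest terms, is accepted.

The midline construction: v and w both square to -323/9, so reflecting in their sum 1480/131*γ1 + 39805/1572*γ2 + 53819/1572*γ3 exchanges them.
Answer: 1480/131*γ1 + 39805/1572*γ2 + 53819/1572*γ3


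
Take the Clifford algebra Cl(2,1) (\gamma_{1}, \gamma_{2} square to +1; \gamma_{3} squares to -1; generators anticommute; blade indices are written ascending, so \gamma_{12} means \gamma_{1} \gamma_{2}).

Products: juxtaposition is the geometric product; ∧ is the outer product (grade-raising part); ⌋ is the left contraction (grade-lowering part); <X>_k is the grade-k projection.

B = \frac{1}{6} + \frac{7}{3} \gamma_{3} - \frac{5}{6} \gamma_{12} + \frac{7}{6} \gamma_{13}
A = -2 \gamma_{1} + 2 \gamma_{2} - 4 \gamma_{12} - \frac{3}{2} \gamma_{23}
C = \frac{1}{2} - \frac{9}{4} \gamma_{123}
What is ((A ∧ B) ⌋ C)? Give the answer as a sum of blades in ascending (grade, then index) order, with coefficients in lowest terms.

step 1: -\frac{1}{3} \gamma_{1} + \frac{1}{3} \gamma_{2} - \frac{2}{3} \gamma_{12} - \frac{14}{3} \gamma_{13} + \frac{53}{12} \gamma_{23} - \frac{35}{3} \gamma_{123}
step 2: \frac{105}{4} - \frac{159}{16} \gamma_{1} - \frac{21}{2} \gamma_{2} - \frac{3}{2} \gamma_{3} + \frac{3}{4} \gamma_{13} + \frac{3}{4} \gamma_{23}
Answer: \frac{105}{4} - \frac{159}{16} \gamma_{1} - \frac{21}{2} \gamma_{2} - \frac{3}{2} \gamma_{3} + \frac{3}{4} \gamma_{13} + \frac{3}{4} \gamma_{23}


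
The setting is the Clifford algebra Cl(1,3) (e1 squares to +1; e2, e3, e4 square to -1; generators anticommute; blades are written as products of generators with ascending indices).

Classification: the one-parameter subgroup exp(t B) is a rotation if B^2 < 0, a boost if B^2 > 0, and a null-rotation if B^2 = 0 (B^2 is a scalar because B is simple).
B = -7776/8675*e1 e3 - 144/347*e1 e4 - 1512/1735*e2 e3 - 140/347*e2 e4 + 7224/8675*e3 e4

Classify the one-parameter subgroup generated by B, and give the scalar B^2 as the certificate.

B^2 term by term: the squares give (-7776/8675)^2*(e1 e3)^2 + (-144/347)^2*(e1 e4)^2 + (-1512/1735)^2*(e2 e3)^2 + (-140/347)^2*(e2 e4)^2 + (7224/8675)^2*(e3 e4)^2 = 60466176/75255625*(+1) + 20736/120409*(+1) + 2286144/3010225*(-1) + 19600/120409*(-1) + 52186176/75255625*(-1) = -16/25 (each basis 2-blade squares to minus the product of its generators' squares); cross terms between blades sharing an index anticommute and cancel; the commuting (index-disjoint) pairs give grade-4 terms 2*c*c'*(blade product), which cancel blade by blade — e1 e2 e3 e4: -435456/602045 + 435456/602045 = 0 — confirming B is simple. So B^2 = -16/25.
Answer: rotation, certificate B^2 = -16/25. Key observation: B^2 = -16/25 is a conjugation invariant, so its sign decides the class regardless of the surface form of B.


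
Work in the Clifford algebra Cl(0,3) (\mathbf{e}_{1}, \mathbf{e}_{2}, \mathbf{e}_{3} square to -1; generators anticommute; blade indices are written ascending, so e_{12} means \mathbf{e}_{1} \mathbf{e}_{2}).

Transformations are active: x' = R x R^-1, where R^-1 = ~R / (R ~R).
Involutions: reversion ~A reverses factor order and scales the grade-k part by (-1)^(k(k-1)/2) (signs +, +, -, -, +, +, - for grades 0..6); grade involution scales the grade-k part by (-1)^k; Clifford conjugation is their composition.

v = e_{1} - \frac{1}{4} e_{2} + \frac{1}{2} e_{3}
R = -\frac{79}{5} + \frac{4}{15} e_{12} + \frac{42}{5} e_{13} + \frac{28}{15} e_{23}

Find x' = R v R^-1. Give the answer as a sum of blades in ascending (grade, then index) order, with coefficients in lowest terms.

~R = -\frac{79}{5} - \frac{4}{15} e_{12} - \frac{42}{5} e_{13} - \frac{28}{15} e_{23}, and R ~R = \frac{14569}{45}, so R^-1 = ~R / (\frac{14569}{45}).
R v = -\frac{299}{15} e_{1} + \frac{197}{60} e_{2} + \frac{1}{30} e_{3} + \frac{41}{10} e_{123}
Answer: \frac{14465}{14569} e_{1} - \frac{16505}{58276} e_{2} - \frac{851}{1714} e_{3}


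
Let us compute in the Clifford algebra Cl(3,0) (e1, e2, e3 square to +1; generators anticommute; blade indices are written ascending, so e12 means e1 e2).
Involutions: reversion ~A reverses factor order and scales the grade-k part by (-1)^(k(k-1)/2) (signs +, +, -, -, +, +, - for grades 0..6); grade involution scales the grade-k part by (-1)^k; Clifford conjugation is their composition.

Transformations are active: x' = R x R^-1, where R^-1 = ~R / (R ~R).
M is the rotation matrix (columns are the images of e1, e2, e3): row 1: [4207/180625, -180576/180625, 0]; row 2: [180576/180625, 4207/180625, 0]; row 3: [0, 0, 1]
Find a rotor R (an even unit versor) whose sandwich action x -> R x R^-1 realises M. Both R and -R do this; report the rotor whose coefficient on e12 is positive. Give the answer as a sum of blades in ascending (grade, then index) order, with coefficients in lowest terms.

Method: write R = a + b12*e12 + b13*e13 + b23*e23 with a^2 + b12^2 + b13^2 + b23^2 = 1 (so R^-1 = ~R). Expanding the columns R e_j ~R gives tr M = 4a^2 - 1 and, from the antisymmetric part, M21 - M12 = -4a*b12, M13 - M31 = 4a*b13, M32 - M23 = -4a*b23.
Here tr M = 189039/180625, so a^2 = (1 + tr M)/4 = 92416/180625 and a = ±304/425. Taking a = 304/425: M21 - M12 = 361152/180625, M13 - M31 = 0, M32 - M23 = 0, giving b12 = -297/425, b13 = 0, b23 = 0, i.e. R = 304/425 - 297/425*e12.
Its e12 coefficient is negative, so report the other preimage -R.
Answer: -304/425 + 297/425*e12. Why the constraint matters: R and -R act identically through the sandwich — M has trace 189039/180625 either way — so only the sign condition on e12 picks one of the two preimages.


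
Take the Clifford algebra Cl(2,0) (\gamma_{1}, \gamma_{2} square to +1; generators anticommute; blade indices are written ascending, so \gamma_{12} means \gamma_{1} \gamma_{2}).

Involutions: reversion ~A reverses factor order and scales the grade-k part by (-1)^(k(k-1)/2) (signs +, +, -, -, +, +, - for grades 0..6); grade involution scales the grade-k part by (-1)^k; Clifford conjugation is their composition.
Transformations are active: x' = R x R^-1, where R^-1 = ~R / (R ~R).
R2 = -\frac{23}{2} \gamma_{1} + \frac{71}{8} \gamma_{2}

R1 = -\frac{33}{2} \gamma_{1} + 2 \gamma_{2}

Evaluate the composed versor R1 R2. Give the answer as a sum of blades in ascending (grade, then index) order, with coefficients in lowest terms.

Distribute over the terms of R1 (each basis-blade product reordered to ascending indices, repeated generators contracted through their squares):
(-\frac{33}{2} \gamma_{1}) R2 = \frac{759}{4} - \frac{2343}{16} \gamma_{12}
(2 \gamma_{2}) R2 = \frac{71}{4} + 23 \gamma_{12}
Summing the partial products and collecting blades:
Answer: \frac{415}{2} - \frac{1975}{16} \gamma_{12}


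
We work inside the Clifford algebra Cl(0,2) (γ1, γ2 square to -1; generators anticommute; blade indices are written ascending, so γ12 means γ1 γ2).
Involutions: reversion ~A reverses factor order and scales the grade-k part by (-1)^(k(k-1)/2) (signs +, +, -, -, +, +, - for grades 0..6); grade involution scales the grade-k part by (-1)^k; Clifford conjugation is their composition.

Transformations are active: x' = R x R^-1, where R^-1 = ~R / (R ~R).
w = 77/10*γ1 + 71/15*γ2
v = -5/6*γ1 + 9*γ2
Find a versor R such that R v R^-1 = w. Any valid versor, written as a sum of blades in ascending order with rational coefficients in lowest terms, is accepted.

The midline construction: v and w both square to -2941/36, so reflecting in their sum 103/15*γ1 + 206/15*γ2 exchanges them.
Answer: 103/15*γ1 + 206/15*γ2


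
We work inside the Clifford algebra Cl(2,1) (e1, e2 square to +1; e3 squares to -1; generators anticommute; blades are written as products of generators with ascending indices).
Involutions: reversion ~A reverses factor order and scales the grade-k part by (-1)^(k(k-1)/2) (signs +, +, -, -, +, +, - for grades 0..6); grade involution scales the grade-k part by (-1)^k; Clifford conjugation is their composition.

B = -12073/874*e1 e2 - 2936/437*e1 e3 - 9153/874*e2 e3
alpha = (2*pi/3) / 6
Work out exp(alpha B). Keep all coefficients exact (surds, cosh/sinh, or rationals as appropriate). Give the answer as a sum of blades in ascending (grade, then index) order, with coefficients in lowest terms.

B^2 term by term: the squares give (-12073/874)^2*(e1 e2)^2 + (-2936/437)^2*(e1 e3)^2 + (-9153/874)^2*(e2 e3)^2 = 145757329/763876*(-1) + 8620096/190969*(+1) + 83777409/763876*(+1) = -36 (each basis 2-blade squares to minus the product of its generators' squares); cross terms between blades sharing an index anticommute and cancel. So B^2 = -36.
B^2 = -36 — circular case — the even/odd split gives cos and sin: l = 6, alpha*l = 2*pi/3, so exp(alpha B) = cos(2*pi/3) + (sin(2*pi/3)/6)*B = -1/2 + (sqrt(3)/12)*B.
Answer: -1/2 - 12073*sqrt(3)/10488*e1 e2 - 734*sqrt(3)/1311*e1 e3 - 3051*sqrt(3)/3496*e2 e3


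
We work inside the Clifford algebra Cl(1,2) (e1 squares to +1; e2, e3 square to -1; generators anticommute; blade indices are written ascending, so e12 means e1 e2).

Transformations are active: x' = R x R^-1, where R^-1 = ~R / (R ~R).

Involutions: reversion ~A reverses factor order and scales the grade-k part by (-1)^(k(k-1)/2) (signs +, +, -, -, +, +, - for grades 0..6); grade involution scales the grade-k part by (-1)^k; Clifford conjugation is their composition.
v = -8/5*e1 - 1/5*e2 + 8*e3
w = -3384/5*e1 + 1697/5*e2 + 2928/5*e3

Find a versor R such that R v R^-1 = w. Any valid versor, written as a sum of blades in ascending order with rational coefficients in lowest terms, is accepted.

Equal squares first: v^2 = w^2 = -1537/25. Then v + w = -3392/5*e1 + 1696/5*e2 + 2968/5*e3 is a versor taking v to w, provided it is invertible.
Answer: -3392/5*e1 + 1696/5*e2 + 2968/5*e3


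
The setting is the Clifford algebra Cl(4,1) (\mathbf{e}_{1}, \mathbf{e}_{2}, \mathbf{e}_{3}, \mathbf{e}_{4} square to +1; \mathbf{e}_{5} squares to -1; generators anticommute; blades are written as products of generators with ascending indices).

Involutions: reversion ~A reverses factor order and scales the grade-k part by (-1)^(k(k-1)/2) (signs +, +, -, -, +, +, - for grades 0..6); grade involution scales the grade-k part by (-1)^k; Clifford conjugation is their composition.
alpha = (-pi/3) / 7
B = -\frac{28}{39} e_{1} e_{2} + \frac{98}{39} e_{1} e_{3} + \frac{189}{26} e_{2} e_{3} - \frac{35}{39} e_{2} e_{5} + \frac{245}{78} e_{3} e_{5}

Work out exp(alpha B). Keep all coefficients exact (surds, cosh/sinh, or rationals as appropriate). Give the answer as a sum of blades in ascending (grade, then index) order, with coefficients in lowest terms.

B^2 term by term: the squares give (-\frac{28}{39})^2*(e_{1} e_{2})^2 + (\frac{98}{39})^2*(e_{1} e_{3})^2 + (\frac{189}{26})^2*(e_{2} e_{3})^2 + (-\frac{35}{39})^2*(e_{2} e_{5})^2 + (\frac{245}{78})^2*(e_{3} e_{5})^2 = \frac{784}{1521}*(-1) + \frac{9604}{1521}*(-1) + \frac{35721}{676}*(-1) + \frac{1225}{1521}*(+1) + \frac{60025}{6084}*(+1) = -49 (each basis 2-blade squares to minus the product of its generators' squares); cross terms between blades sharing an index anticommute and cancel; the commuting (index-disjoint) pairs give grade-4 terms 2*c*c'*(blade product), which cancel blade by blade — e_{1} e_{2} e_{3} e_{5}: -\frac{6860}{1521} + \frac{6860}{1521} = 0 — confirming B is simple. So B^2 = -49.
B^2 = -49 — circular case — the even/odd split gives cos and sin: l = 7, alpha*l = - \frac{\pi}{3}, so exp(alpha B) = cos(- \frac{\pi}{3}) + (sin(- \frac{\pi}{3})/7)*B = \frac{1}{2} + (- \frac{\sqrt{3}}{14})*B.
Answer: \frac{1}{2} + \frac{2 \sqrt{3}}{39} e_{1} e_{2} - \frac{7 \sqrt{3}}{39} e_{1} e_{3} - \frac{27 \sqrt{3}}{52} e_{2} e_{3} + \frac{5 \sqrt{3}}{78} e_{2} e_{5} - \frac{35 \sqrt{3}}{156} e_{3} e_{5}


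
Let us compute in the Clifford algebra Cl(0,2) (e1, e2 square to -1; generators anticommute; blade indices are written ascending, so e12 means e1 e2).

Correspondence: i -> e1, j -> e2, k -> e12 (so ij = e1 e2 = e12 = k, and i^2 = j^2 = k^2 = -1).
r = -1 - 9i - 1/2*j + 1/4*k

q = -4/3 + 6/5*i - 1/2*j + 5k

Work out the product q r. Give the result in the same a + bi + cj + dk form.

In blades: q = -4/3 + 6/5*e1 - 1/2*e2 + 5*e12, r = -1 - 9*e1 - 1/2*e2 + 1/4*e12.
Distribute q over r term by term (generator squares from the signature, products reordered to ascending indices): (-4/3)*r = 4/3 + 12*e1 + 2/3*e2 - 1/3*e12; (6/5*e1)*r = 54/5 - 6/5*e1 - 3/10*e2 - 3/5*e12; (-1/2*e2)*r = -1/4 - 1/8*e1 + 1/2*e2 - 9/2*e12; (5*e12)*r = -5/4 + 5/2*e1 - 45*e2 - 5*e12.
Sum: 319/30 + 527/40*e1 - 662/15*e2 - 313/30*e12; translating back through the correspondence:
Answer: 319/30 + 527/40*i - 662/15*j - 313/30*k


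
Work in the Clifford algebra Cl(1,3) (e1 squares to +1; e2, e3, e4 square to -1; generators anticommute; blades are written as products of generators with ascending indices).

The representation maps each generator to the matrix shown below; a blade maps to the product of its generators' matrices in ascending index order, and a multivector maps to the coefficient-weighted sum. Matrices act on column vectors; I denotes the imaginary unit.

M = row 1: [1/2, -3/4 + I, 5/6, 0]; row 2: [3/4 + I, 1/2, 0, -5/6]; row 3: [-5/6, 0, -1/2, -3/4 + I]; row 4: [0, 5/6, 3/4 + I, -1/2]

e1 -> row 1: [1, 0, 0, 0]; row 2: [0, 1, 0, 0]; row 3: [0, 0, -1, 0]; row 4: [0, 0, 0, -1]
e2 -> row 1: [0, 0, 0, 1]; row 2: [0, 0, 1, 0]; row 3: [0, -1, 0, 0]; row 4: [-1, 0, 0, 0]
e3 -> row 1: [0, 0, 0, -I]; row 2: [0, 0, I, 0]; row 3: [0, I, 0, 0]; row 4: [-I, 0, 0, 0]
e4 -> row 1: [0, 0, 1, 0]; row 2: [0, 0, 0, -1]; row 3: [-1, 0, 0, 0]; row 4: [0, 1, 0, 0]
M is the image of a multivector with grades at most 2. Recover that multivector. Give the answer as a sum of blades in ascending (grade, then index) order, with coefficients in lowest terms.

Method: the blade images are trace-orthogonal — tr(rho(e_A) rho(e_B)^-1) = 4 if A = B and 0 otherwise — and rho(e_A)^-1 = (e_A)^2 * rho(e_A) with (e_A)^2 = +1 or -1, so the coefficient of e_A in the preimage is (e_A)^2 * tr(M rho(e_A))/4.
Nonzero projections over blades of grade <= 2: e1: (e1)^2 = +1, tr(M rho(e1)) = 2, coefficient 1/2; e4: (e4)^2 = -1, tr(M rho(e4)) = -10/3, coefficient 5/6; e2 e4: (e2 e4)^2 = -1, tr(M rho(e2 e4)) = 3, coefficient -3/4; e3 e4: (e3 e4)^2 = -1, tr(M rho(e3 e4)) = 4, coefficient -1. Every other blade of grade <= 2 projects to 0.
Answer: 1/2*e1 + 5/6*e4 - 3/4*e2 e4 - e3 e4


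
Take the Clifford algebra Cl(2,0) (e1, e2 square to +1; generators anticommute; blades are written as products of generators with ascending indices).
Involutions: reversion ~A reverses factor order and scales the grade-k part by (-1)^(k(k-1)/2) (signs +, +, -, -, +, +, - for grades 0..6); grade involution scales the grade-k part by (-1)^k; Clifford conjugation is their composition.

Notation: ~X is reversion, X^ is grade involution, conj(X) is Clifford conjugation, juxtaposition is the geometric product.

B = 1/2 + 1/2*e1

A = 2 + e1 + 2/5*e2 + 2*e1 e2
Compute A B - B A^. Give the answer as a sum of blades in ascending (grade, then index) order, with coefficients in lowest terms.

first term: 3/2 + 3/2*e1 - 4/5*e2 + 4/5*e1 e2
second term: 1/2 + 1/2*e1 + 4/5*e2 + 4/5*e1 e2
Answer: 1 + e1 - 8/5*e2


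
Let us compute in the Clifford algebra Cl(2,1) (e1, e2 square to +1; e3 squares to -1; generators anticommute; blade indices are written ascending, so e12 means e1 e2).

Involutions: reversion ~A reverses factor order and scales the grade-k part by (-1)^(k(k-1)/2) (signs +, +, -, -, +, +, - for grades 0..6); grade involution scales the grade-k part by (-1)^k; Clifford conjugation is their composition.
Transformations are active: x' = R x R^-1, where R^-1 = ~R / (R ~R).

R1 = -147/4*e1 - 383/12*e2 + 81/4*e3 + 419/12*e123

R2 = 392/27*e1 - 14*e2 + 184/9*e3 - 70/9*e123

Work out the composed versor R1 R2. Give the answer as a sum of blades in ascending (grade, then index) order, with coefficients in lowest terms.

Distribute over the terms of R1 (each basis-blade product reordered to ascending indices, repeated generators contracted through their squares):
(-147/4*e1) R2 = -4802/9 + 1029/2*e12 - 2254/3*e13 + 1715/6*e23
(-383/12*e2) R2 = 2681/6 + 37534/81*e12 - 13405/54*e13 - 17618/27*e23
(81/4*e3) R2 = -414 + 315/2*e12 - 294*e13 + 567/2*e23
(419/12*e123) R2 = -14665/54 - 19274/27*e12 + 2933/6*e13 + 41062/81*e23
Summing the partial products and collecting blades:
Answer: -20852/27 + 34144/81*e12 - 21728/27*e13 + 34324/81*e23


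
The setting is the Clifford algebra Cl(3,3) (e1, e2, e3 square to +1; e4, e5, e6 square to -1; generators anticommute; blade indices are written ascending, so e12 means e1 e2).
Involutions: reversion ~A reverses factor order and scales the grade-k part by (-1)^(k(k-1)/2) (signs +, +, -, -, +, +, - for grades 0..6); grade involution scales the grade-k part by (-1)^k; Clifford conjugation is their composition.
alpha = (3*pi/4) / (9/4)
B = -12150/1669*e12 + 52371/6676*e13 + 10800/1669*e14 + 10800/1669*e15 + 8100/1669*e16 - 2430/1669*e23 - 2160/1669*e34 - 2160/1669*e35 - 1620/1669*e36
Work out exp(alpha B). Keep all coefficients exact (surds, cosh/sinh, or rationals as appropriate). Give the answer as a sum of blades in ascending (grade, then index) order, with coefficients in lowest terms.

B^2 term by term: the squares give (-12150/1669)^2*(e12)^2 + (52371/6676)^2*(e13)^2 + (10800/1669)^2*(e14)^2 + (10800/1669)^2*(e15)^2 + (8100/1669)^2*(e16)^2 + (-2430/1669)^2*(e23)^2 + (-2160/1669)^2*(e34)^2 + (-2160/1669)^2*(e35)^2 + (-1620/1669)^2*(e36)^2 = 147622500/2785561*(-1) + 2742721641/44568976*(-1) + 116640000/2785561*(+1) + 116640000/2785561*(+1) + 65610000/2785561*(+1) + 5904900/2785561*(-1) + 4665600/2785561*(+1) + 4665600/2785561*(+1) + 2624400/2785561*(+1) = -81/16 (each basis 2-blade squares to minus the product of its generators' squares); cross terms between blades sharing an index anticommute and cancel; the commuting (index-disjoint) pairs give grade-4 terms 2*c*c'*(blade product), which cancel blade by blade — e1234: 52488000/2785561 - 52488000/2785561 = 0; e1235: 52488000/2785561 - 52488000/2785561 = 0; e1236: 39366000/2785561 - 39366000/2785561 = 0; e1345: 46656000/2785561 - 46656000/2785561 = 0; e1346: 34992000/2785561 - 34992000/2785561 = 0; e1356: 34992000/2785561 - 34992000/2785561 = 0 — confirming B is simple. So B^2 = -81/16.
B^2 = -81/16 — the negative square puts this in the circular regime; l = 9/4, alpha*l = 3*pi/4, so exp(alpha B) = cos(3*pi/4) + (sin(3*pi/4)/(9/4))*B = -sqrt(2)/2 + (2*sqrt(2)/9)*B.
Answer: -sqrt(2)/2 - 2700*sqrt(2)/1669*e12 + 5819*sqrt(2)/3338*e13 + 2400*sqrt(2)/1669*e14 + 2400*sqrt(2)/1669*e15 + 1800*sqrt(2)/1669*e16 - 540*sqrt(2)/1669*e23 - 480*sqrt(2)/1669*e34 - 480*sqrt(2)/1669*e35 - 360*sqrt(2)/1669*e36


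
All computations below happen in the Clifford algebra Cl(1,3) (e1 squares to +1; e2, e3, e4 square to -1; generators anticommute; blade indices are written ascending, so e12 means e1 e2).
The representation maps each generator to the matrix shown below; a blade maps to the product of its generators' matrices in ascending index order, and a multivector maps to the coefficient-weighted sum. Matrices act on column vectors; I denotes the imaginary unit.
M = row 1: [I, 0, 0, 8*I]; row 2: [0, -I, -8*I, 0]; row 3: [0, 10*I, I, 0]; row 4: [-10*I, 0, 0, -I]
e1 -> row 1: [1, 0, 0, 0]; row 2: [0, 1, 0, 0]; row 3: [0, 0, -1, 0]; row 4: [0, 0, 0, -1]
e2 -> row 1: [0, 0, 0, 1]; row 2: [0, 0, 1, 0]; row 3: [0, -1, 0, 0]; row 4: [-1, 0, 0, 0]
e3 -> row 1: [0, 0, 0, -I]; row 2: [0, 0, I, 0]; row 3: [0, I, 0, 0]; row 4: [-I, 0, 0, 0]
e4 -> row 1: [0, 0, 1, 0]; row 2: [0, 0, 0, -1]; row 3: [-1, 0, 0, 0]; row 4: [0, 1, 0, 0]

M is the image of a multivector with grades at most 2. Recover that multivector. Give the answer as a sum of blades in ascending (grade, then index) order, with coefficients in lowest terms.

Method: the blade images are trace-orthogonal — tr(rho(e_A) rho(e_B)^-1) = 4 if A = B and 0 otherwise — and rho(e_A)^-1 = (e_A)^2 * rho(e_A) with (e_A)^2 = +1 or -1, so the coefficient of e_A in the preimage is (e_A)^2 * tr(M rho(e_A))/4.
Nonzero projections over blades of grade <= 2: e3: (e3)^2 = -1, tr(M rho(e3)) = -4, coefficient 1; e13: (e13)^2 = +1, tr(M rho(e13)) = -36, coefficient -9; e23: (e23)^2 = -1, tr(M rho(e23)) = 4, coefficient -1. Every other blade of grade <= 2 projects to 0.
Answer: e3 - 9*e13 - e23


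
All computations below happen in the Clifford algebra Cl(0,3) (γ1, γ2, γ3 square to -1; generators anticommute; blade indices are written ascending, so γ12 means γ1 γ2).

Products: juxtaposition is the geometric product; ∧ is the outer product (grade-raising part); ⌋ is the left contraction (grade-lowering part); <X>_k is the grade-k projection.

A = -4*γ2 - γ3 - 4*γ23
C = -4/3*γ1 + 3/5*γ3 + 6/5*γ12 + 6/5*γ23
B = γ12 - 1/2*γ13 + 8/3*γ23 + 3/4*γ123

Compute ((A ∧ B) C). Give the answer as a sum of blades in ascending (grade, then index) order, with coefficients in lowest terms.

step 1: -3*γ123
step 2: 18/5*γ1 + 18/5*γ3 + 9/5*γ12 - 4*γ23
Answer: 18/5*γ1 + 18/5*γ3 + 9/5*γ12 - 4*γ23


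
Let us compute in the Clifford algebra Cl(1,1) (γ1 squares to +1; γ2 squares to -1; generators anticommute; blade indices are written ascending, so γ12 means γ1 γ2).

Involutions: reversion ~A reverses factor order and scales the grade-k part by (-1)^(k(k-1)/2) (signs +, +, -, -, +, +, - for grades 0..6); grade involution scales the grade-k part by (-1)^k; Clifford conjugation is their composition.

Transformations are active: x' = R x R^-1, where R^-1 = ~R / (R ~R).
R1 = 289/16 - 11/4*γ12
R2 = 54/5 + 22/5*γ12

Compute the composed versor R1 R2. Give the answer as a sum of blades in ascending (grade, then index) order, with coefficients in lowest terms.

Distribute over the terms of R1 (each basis-blade product reordered to ascending indices, repeated generators contracted through their squares):
(289/16) R2 = 7803/40 + 3179/40*γ12
(-11/4*γ12) R2 = -121/10 - 297/10*γ12
Summing the partial products and collecting blades:
Answer: 7319/40 + 1991/40*γ12


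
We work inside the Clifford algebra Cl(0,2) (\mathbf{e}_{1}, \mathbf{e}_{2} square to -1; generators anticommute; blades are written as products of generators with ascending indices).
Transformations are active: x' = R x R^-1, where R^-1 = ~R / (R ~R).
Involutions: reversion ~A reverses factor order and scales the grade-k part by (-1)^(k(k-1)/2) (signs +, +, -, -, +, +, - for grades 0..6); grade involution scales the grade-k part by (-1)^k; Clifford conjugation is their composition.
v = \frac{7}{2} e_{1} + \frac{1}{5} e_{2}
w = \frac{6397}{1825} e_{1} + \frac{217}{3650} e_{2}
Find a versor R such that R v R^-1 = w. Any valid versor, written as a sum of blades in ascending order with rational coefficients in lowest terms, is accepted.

Why this works: both vectors square to -\frac{1229}{100}, so q(v) = q(w) and R = v + w = \frac{25569}{3650} e_{1} + \frac{947}{3650} e_{2} carries v to w — its own direction survives, the complement (v - w)/2 flips.
Answer: \frac{25569}{3650} e_{1} + \frac{947}{3650} e_{2}


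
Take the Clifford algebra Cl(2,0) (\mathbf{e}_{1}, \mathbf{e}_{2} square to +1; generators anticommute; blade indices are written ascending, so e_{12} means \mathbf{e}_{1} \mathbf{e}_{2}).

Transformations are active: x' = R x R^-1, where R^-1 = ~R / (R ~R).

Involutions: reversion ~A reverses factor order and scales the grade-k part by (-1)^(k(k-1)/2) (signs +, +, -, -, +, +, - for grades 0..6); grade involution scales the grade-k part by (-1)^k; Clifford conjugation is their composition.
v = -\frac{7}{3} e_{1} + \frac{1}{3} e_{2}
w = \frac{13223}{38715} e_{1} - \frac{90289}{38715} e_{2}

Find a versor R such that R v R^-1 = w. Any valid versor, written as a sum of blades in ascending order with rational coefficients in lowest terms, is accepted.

A norm check does it: q(v) = q(w) = \frac{50}{9}, hence R = v + w = -\frac{25704}{12905} e_{1} - \frac{77384}{38715} e_{2} realises the map — parallel part kept, (v - w)/2 negated, v carried to w.
Answer: -\frac{25704}{12905} e_{1} - \frac{77384}{38715} e_{2}
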